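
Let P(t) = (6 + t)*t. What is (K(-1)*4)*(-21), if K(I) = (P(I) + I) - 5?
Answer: 924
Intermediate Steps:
P(t) = t*(6 + t)
K(I) = -5 + I + I*(6 + I) (K(I) = (I*(6 + I) + I) - 5 = (I + I*(6 + I)) - 5 = -5 + I + I*(6 + I))
(K(-1)*4)*(-21) = ((-5 - 1 - (6 - 1))*4)*(-21) = ((-5 - 1 - 1*5)*4)*(-21) = ((-5 - 1 - 5)*4)*(-21) = -11*4*(-21) = -44*(-21) = 924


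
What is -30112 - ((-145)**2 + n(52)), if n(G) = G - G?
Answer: -51137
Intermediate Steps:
n(G) = 0
-30112 - ((-145)**2 + n(52)) = -30112 - ((-145)**2 + 0) = -30112 - (21025 + 0) = -30112 - 1*21025 = -30112 - 21025 = -51137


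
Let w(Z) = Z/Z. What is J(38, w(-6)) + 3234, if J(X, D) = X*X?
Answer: 4678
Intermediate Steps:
w(Z) = 1
J(X, D) = X**2
J(38, w(-6)) + 3234 = 38**2 + 3234 = 1444 + 3234 = 4678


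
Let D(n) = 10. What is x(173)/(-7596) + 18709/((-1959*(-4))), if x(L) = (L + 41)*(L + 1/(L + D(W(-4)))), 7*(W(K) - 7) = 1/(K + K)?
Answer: -2256999869/907714404 ≈ -2.4865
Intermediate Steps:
W(K) = 7 + 1/(14*K) (W(K) = 7 + 1/(7*(K + K)) = 7 + 1/(7*((2*K))) = 7 + (1/(2*K))/7 = 7 + 1/(14*K))
x(L) = (41 + L)*(L + 1/(10 + L)) (x(L) = (L + 41)*(L + 1/(L + 10)) = (41 + L)*(L + 1/(10 + L)))
x(173)/(-7596) + 18709/((-1959*(-4))) = ((41 + 173³ + 51*173² + 411*173)/(10 + 173))/(-7596) + 18709/((-1959*(-4))) = ((41 + 5177717 + 51*29929 + 71103)/183)*(-1/7596) + 18709/7836 = ((41 + 5177717 + 1526379 + 71103)/183)*(-1/7596) + 18709*(1/7836) = ((1/183)*6775240)*(-1/7596) + 18709/7836 = (6775240/183)*(-1/7596) + 18709/7836 = -1693810/347517 + 18709/7836 = -2256999869/907714404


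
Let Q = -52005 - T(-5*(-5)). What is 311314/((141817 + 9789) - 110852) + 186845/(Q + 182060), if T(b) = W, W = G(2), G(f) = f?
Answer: 3435857198/378584283 ≈ 9.0755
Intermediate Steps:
W = 2
T(b) = 2
Q = -52007 (Q = -52005 - 1*2 = -52005 - 2 = -52007)
311314/((141817 + 9789) - 110852) + 186845/(Q + 182060) = 311314/((141817 + 9789) - 110852) + 186845/(-52007 + 182060) = 311314/(151606 - 110852) + 186845/130053 = 311314/40754 + 186845*(1/130053) = 311314*(1/40754) + 186845/130053 = 155657/20377 + 186845/130053 = 3435857198/378584283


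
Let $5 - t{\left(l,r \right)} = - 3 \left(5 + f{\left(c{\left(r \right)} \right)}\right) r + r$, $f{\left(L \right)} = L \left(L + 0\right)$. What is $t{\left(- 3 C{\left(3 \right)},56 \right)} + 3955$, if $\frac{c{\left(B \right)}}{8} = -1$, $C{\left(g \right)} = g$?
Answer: $15496$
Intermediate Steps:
$c{\left(B \right)} = -8$ ($c{\left(B \right)} = 8 \left(-1\right) = -8$)
$f{\left(L \right)} = L^{2}$ ($f{\left(L \right)} = L L = L^{2}$)
$t{\left(l,r \right)} = 5 + 206 r$ ($t{\left(l,r \right)} = 5 - \left(- 3 \left(5 + \left(-8\right)^{2}\right) r + r\right) = 5 - \left(- 3 \left(5 + 64\right) r + r\right) = 5 - \left(\left(-3\right) 69 r + r\right) = 5 - \left(- 207 r + r\right) = 5 - - 206 r = 5 + 206 r$)
$t{\left(- 3 C{\left(3 \right)},56 \right)} + 3955 = \left(5 + 206 \cdot 56\right) + 3955 = \left(5 + 11536\right) + 3955 = 11541 + 3955 = 15496$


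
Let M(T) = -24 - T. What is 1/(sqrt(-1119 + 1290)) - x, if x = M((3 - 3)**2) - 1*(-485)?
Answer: -461 + sqrt(19)/57 ≈ -460.92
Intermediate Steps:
x = 461 (x = (-24 - (3 - 3)**2) - 1*(-485) = (-24 - 1*0**2) + 485 = (-24 - 1*0) + 485 = (-24 + 0) + 485 = -24 + 485 = 461)
1/(sqrt(-1119 + 1290)) - x = 1/(sqrt(-1119 + 1290)) - 1*461 = 1/(sqrt(171)) - 461 = 1/(3*sqrt(19)) - 461 = sqrt(19)/57 - 461 = -461 + sqrt(19)/57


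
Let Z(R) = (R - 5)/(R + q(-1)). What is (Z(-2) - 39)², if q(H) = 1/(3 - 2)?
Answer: 1024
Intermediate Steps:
q(H) = 1 (q(H) = 1/1 = 1)
Z(R) = (-5 + R)/(1 + R) (Z(R) = (R - 5)/(R + 1) = (-5 + R)/(1 + R))
(Z(-2) - 39)² = ((-5 - 2)/(1 - 2) - 39)² = (-7/(-1) - 39)² = (-1*(-7) - 39)² = (7 - 39)² = (-32)² = 1024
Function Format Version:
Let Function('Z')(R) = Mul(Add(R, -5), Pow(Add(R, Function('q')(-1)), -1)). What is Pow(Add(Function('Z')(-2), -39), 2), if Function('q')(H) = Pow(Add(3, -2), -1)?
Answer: 1024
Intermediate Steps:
Function('q')(H) = 1 (Function('q')(H) = Pow(1, -1) = 1)
Function('Z')(R) = Mul(Pow(Add(1, R), -1), Add(-5, R)) (Function('Z')(R) = Mul(Add(R, -5), Pow(Add(R, 1), -1)) = Mul(Add(-5, R), Pow(Add(1, R), -1)) = Mul(Pow(Add(1, R), -1), Add(-5, R)))
Pow(Add(Function('Z')(-2), -39), 2) = Pow(Add(Mul(Pow(Add(1, -2), -1), Add(-5, -2)), -39), 2) = Pow(Add(Mul(Pow(-1, -1), -7), -39), 2) = Pow(Add(Mul(-1, -7), -39), 2) = Pow(Add(7, -39), 2) = Pow(-32, 2) = 1024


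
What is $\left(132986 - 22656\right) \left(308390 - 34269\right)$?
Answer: $30243769930$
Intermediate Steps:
$\left(132986 - 22656\right) \left(308390 - 34269\right) = 110330 \cdot 274121 = 30243769930$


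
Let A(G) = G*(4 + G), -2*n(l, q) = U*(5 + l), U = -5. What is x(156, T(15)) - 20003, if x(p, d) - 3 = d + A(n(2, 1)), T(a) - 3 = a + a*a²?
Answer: -64923/4 ≈ -16231.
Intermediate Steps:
n(l, q) = 25/2 + 5*l/2 (n(l, q) = -(-5)*(5 + l)/2 = -(-25 - 5*l)/2 = 25/2 + 5*l/2)
T(a) = 3 + a + a³ (T(a) = 3 + (a + a*a²) = 3 + (a + a³) = 3 + a + a³)
x(p, d) = 1517/4 + d (x(p, d) = 3 + (d + (25/2 + (5/2)*2)*(4 + (25/2 + (5/2)*2))) = 3 + (d + (25/2 + 5)*(4 + (25/2 + 5))) = 3 + (d + 35*(4 + 35/2)/2) = 3 + (d + (35/2)*(43/2)) = 3 + (d + 1505/4) = 3 + (1505/4 + d) = 1517/4 + d)
x(156, T(15)) - 20003 = (1517/4 + (3 + 15 + 15³)) - 20003 = (1517/4 + (3 + 15 + 3375)) - 20003 = (1517/4 + 3393) - 20003 = 15089/4 - 20003 = -64923/4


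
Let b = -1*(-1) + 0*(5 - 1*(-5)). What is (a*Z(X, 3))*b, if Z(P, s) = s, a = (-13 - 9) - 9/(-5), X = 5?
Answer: -303/5 ≈ -60.600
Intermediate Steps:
a = -101/5 (a = -22 - 9*(-1/5) = -22 + 9/5 = -101/5 ≈ -20.200)
b = 1 (b = 1 + 0*(5 + 5) = 1 + 0*10 = 1 + 0 = 1)
(a*Z(X, 3))*b = -101/5*3*1 = -303/5*1 = -303/5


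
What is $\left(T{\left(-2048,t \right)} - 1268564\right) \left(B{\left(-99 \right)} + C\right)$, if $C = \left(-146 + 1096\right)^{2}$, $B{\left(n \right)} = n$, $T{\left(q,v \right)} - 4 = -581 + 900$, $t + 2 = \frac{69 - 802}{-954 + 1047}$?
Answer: $-1144461946641$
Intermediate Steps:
$t = - \frac{919}{93}$ ($t = -2 + \frac{69 - 802}{-954 + 1047} = -2 - \frac{733}{93} = - \frac{919}{93} \approx -9.8817$)
$T{\left(q,v \right)} = 323$ ($T{\left(q,v \right)} = 4 + \left(-581 + 900\right) = 4 + 319 = 323$)
$C = 902500$ ($C = 950^{2} = 902500$)
$\left(T{\left(-2048,t \right)} - 1268564\right) \left(B{\left(-99 \right)} + C\right) = \left(323 - 1268564\right) \left(-99 + 902500\right) = \left(-1268241\right) 902401 = -1144461946641$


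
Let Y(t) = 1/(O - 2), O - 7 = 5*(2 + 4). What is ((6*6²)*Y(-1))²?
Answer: 46656/1225 ≈ 38.087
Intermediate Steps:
O = 37 (O = 7 + 5*(2 + 4) = 7 + 5*6 = 7 + 30 = 37)
Y(t) = 1/35 (Y(t) = 1/(37 - 2) = 1/35)
((6*6²)*Y(-1))² = ((6*6²)*(1/35))² = ((6*36)*(1/35))² = (216*(1/35))² = (216/35)² = 46656/1225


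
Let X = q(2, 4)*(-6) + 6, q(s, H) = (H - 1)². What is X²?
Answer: 2304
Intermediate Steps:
q(s, H) = (-1 + H)²
X = -48 (X = (-1 + 4)²*(-6) + 6 = 3²*(-6) + 6 = 9*(-6) + 6 = -54 + 6 = -48)
X² = (-48)² = 2304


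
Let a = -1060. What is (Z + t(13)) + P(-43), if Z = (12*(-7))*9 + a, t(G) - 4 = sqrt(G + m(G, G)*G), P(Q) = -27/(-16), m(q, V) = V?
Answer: -28965/16 + sqrt(182) ≈ -1796.8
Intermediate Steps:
P(Q) = 27/16 (P(Q) = -27*(-1/16) = 27/16)
t(G) = 4 + sqrt(G + G**2) (t(G) = 4 + sqrt(G + G*G) = 4 + sqrt(G + G**2))
Z = -1816 (Z = (12*(-7))*9 - 1060 = -84*9 - 1060 = -756 - 1060 = -1816)
(Z + t(13)) + P(-43) = (-1816 + (4 + sqrt(13*(1 + 13)))) + 27/16 = (-1816 + (4 + sqrt(13*14))) + 27/16 = (-1816 + (4 + sqrt(182))) + 27/16 = (-1812 + sqrt(182)) + 27/16 = -28965/16 + sqrt(182)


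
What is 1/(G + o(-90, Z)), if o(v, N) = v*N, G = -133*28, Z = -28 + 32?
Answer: -1/4084 ≈ -0.00024486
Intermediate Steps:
Z = 4
G = -3724
o(v, N) = N*v
1/(G + o(-90, Z)) = 1/(-3724 + 4*(-90)) = 1/(-3724 - 360) = 1/(-4084) = -1/4084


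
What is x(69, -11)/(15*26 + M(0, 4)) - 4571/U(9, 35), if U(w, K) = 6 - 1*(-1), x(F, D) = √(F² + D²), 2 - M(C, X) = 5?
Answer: -653 + √4882/387 ≈ -652.82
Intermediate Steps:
M(C, X) = -3 (M(C, X) = 2 - 1*5 = 2 - 5 = -3)
x(F, D) = √(D² + F²)
U(w, K) = 7 (U(w, K) = 6 + 1 = 7)
x(69, -11)/(15*26 + M(0, 4)) - 4571/U(9, 35) = √((-11)² + 69²)/(15*26 - 3) - 4571/7 = √(121 + 4761)/(390 - 3) - 4571*⅐ = √4882/387 - 653 = -653 + √4882/387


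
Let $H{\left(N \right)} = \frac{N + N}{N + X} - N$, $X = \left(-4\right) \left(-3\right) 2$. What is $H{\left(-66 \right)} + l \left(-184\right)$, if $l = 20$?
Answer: $- \frac{25276}{7} \approx -3610.9$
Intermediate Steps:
$X = 24$ ($X = 12 \cdot 2 = 24$)
$H{\left(N \right)} = - N + \frac{2 N}{24 + N}$ ($H{\left(N \right)} = \frac{N + N}{N + 24} - N = \frac{2 N}{24 + N} - N = - N + \frac{2 N}{24 + N}$)
$H{\left(-66 \right)} + l \left(-184\right) = \left(-1\right) \left(-66\right) \frac{1}{24 - 66} \left(22 - 66\right) + 20 \left(-184\right) = \left(-1\right) \left(-66\right) \frac{1}{-42} \left(-44\right) - 3680 = \left(-1\right) \left(-66\right) \left(- \frac{1}{42}\right) \left(-44\right) - 3680 = \frac{484}{7} - 3680 = - \frac{25276}{7}$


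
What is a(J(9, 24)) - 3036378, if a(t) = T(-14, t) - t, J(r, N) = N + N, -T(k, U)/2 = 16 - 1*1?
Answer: -3036456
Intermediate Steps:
T(k, U) = -30 (T(k, U) = -2*(16 - 1*1) = -2*(16 - 1) = -2*15 = -30)
J(r, N) = 2*N
a(t) = -30 - t
a(J(9, 24)) - 3036378 = (-30 - 2*24) - 3036378 = (-30 - 1*48) - 3036378 = (-30 - 48) - 3036378 = -78 - 3036378 = -3036456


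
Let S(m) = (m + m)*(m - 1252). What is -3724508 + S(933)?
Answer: -4319762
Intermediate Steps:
S(m) = 2*m*(-1252 + m) (S(m) = (2*m)*(-1252 + m) = 2*m*(-1252 + m))
-3724508 + S(933) = -3724508 + 2*933*(-1252 + 933) = -3724508 + 2*933*(-319) = -3724508 - 595254 = -4319762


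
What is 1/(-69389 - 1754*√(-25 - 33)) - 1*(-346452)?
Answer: 1729928810689159/4993271249 + 1754*I*√58/4993271249 ≈ 3.4645e+5 + 2.6752e-6*I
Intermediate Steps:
1/(-69389 - 1754*√(-25 - 33)) - 1*(-346452) = 1/(-69389 - 1754*I*√58) + 346452 = 346452 + 1/(-69389 - 1754*I*√58)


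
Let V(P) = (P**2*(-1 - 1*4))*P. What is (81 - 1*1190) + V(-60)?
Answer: 1078891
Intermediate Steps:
V(P) = -5*P**3 (V(P) = (P**2*(-1 - 4))*P = (P**2*(-5))*P = (-5*P**2)*P = -5*P**3)
(81 - 1*1190) + V(-60) = (81 - 1*1190) - 5*(-60)**3 = (81 - 1190) - 5*(-216000) = -1109 + 1080000 = 1078891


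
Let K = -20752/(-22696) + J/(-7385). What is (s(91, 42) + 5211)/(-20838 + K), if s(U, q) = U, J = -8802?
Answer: -55541750495/218268957673 ≈ -0.25446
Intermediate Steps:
K = 44127964/20951245 (K = -20752/(-22696) - 8802/(-7385) = -20752*(-1/22696) - 8802*(-1/7385) = 2594/2837 + 8802/7385 = 44127964/20951245 ≈ 2.1062)
(s(91, 42) + 5211)/(-20838 + K) = (91 + 5211)/(-20838 + 44127964/20951245) = 5302/(-436537915346/20951245) = 5302*(-20951245/436537915346) = -55541750495/218268957673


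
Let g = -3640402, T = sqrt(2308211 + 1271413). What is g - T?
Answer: -3640402 - 6*sqrt(99434) ≈ -3.6423e+6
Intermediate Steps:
T = 6*sqrt(99434) (T = sqrt(3579624) = 6*sqrt(99434) ≈ 1892.0)
g - T = -3640402 - 6*sqrt(99434)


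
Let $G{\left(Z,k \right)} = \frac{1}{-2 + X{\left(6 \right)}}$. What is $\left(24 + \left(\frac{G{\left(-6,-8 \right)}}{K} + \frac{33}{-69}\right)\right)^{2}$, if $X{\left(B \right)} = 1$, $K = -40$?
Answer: $\frac{469285569}{846400} \approx 554.45$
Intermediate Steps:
$G{\left(Z,k \right)} = -1$ ($G{\left(Z,k \right)} = \frac{1}{-2 + 1} = \frac{1}{-1} = -1$)
$\left(24 + \left(\frac{G{\left(-6,-8 \right)}}{K} + \frac{33}{-69}\right)\right)^{2} = \left(24 + \left(- \frac{1}{-40} + \frac{33}{-69}\right)\right)^{2} = \left(24 + \left(\left(-1\right) \left(- \frac{1}{40}\right) + 33 \left(- \frac{1}{69}\right)\right)\right)^{2} = \left(24 + \left(\frac{1}{40} - \frac{11}{23}\right)\right)^{2} = \left(24 - \frac{417}{920}\right)^{2} = \left(\frac{21663}{920}\right)^{2} = \frac{469285569}{846400}$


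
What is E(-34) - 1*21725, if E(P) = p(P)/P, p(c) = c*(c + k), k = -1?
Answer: -21760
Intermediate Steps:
p(c) = c*(-1 + c) (p(c) = c*(c - 1) = c*(-1 + c))
E(P) = -1 + P (E(P) = (P*(-1 + P))/P = -1 + P)
E(-34) - 1*21725 = (-1 - 34) - 1*21725 = -35 - 21725 = -21760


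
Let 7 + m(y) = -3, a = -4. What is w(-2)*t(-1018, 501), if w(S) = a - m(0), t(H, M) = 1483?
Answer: 8898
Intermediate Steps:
m(y) = -10 (m(y) = -7 - 3 = -10)
w(S) = 6 (w(S) = -4 - 1*(-10) = -4 + 10 = 6)
w(-2)*t(-1018, 501) = 6*1483 = 8898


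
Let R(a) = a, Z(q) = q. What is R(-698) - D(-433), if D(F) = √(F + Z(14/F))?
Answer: -698 - I*√81188799/433 ≈ -698.0 - 20.809*I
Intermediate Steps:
D(F) = √(F + 14/F)
R(-698) - D(-433) = -698 - √(-433 + 14/(-433)) = -698 - √(-433 + 14*(-1/433)) = -698 - √(-433 - 14/433) = -698 - √(-187503/433) = -698 - I*√81188799/433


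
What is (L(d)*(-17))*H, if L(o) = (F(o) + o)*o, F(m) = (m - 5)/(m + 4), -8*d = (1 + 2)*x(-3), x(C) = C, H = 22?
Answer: -203643/1312 ≈ -155.22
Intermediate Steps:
d = 9/8 (d = -(1 + 2)*(-3)/8 = -3*(-3)/8 = -⅛*(-9) = 9/8 ≈ 1.1250)
F(m) = (-5 + m)/(4 + m)
L(o) = o*(o + (-5 + o)/(4 + o)) (L(o) = ((-5 + o)/(4 + o) + o)*o = (o + (-5 + o)/(4 + o))*o = o*(o + (-5 + o)/(4 + o)))
(L(d)*(-17))*H = ((9*(-5 + 9/8 + 9*(4 + 9/8)/8)/(8*(4 + 9/8)))*(-17))*22 = ((9*(-5 + 9/8 + (9/8)*(41/8))/(8*(41/8)))*(-17))*22 = (((9/8)*(8/41)*(-5 + 9/8 + 369/64))*(-17))*22 = (((9/8)*(8/41)*(121/64))*(-17))*22 = ((1089/2624)*(-17))*22 = -18513/2624*22 = -203643/1312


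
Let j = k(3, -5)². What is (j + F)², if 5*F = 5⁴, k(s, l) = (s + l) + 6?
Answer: 19881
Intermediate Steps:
k(s, l) = 6 + l + s (k(s, l) = (l + s) + 6 = 6 + l + s)
F = 125 (F = (⅕)*5⁴ = (⅕)*625 = 125)
j = 16 (j = (6 - 5 + 3)² = 4² = 16)
(j + F)² = (16 + 125)² = 141² = 19881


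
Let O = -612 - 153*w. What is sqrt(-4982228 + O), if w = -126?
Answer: I*sqrt(4963562) ≈ 2227.9*I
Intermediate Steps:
O = 18666 (O = -612 - 153*(-126) = -612 + 19278 = 18666)
sqrt(-4982228 + O) = sqrt(-4982228 + 18666) = sqrt(-4963562) = I*sqrt(4963562)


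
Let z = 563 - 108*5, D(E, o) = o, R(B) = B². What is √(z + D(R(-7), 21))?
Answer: 2*√11 ≈ 6.6332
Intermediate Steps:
z = 23 (z = 563 - 540 = 23)
√(z + D(R(-7), 21)) = √(23 + 21) = √44 = 2*√11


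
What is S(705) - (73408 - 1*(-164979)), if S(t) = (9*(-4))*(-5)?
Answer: -238207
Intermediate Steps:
S(t) = 180 (S(t) = -36*(-5) = 180)
S(705) - (73408 - 1*(-164979)) = 180 - (73408 - 1*(-164979)) = 180 - (73408 + 164979) = 180 - 1*238387 = 180 - 238387 = -238207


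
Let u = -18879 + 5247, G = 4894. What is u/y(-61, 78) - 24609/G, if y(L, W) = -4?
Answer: 16654143/4894 ≈ 3403.0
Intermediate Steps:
u = -13632
u/y(-61, 78) - 24609/G = -13632/(-4) - 24609/4894 = -13632*(-1/4) - 24609*1/4894 = 3408 - 24609/4894 = 16654143/4894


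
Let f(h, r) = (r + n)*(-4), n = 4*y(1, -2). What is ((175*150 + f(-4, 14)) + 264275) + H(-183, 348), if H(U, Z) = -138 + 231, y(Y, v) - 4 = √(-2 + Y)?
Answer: 290498 - 16*I ≈ 2.905e+5 - 16.0*I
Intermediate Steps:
y(Y, v) = 4 + √(-2 + Y)
n = 16 + 4*I (n = 4*(4 + √(-2 + 1)) = 4*(4 + √(-1)) = 4*(4 + I) = 16 + 4*I ≈ 16.0 + 4.0*I)
f(h, r) = -64 - 16*I - 4*r (f(h, r) = (r + (16 + 4*I))*(-4) = (16 + r + 4*I)*(-4) = -64 - 16*I - 4*r)
H(U, Z) = 93
((175*150 + f(-4, 14)) + 264275) + H(-183, 348) = ((175*150 + (-64 - 16*I - 4*14)) + 264275) + 93 = ((26250 + (-64 - 16*I - 56)) + 264275) + 93 = ((26250 + (-120 - 16*I)) + 264275) + 93 = ((26130 - 16*I) + 264275) + 93 = (290405 - 16*I) + 93 = 290498 - 16*I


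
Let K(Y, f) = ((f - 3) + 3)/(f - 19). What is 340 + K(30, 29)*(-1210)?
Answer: -3169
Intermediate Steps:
K(Y, f) = f/(-19 + f) (K(Y, f) = ((-3 + f) + 3)/(-19 + f) = f/(-19 + f))
340 + K(30, 29)*(-1210) = 340 + (29/(-19 + 29))*(-1210) = 340 + (29/10)*(-1210) = 340 - 3509 = -3169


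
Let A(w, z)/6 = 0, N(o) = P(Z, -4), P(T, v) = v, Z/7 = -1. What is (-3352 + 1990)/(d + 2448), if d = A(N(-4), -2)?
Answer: -227/408 ≈ -0.55637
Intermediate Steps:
Z = -7 (Z = 7*(-1) = -7)
N(o) = -4
A(w, z) = 0 (A(w, z) = 6*0 = 0)
d = 0
(-3352 + 1990)/(d + 2448) = (-3352 + 1990)/(0 + 2448) = -1362/2448 = -1362*1/2448 = -227/408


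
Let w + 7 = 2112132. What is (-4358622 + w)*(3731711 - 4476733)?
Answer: 1673689687934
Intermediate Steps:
w = 2112125 (w = -7 + 2112132 = 2112125)
(-4358622 + w)*(3731711 - 4476733) = (-4358622 + 2112125)*(3731711 - 4476733) = -2246497*(-745022) = 1673689687934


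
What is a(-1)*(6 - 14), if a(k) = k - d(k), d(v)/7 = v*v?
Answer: 64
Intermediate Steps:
d(v) = 7*v² (d(v) = 7*(v*v) = 7*v²)
a(k) = k - 7*k²
a(-1)*(6 - 14) = (-(1 - 7*(-1)))*(6 - 14) = -(1 + 7)*(-8) = -1*8*(-8) = -8*(-8) = 64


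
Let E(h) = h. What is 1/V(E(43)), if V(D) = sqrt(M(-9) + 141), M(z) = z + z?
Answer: sqrt(123)/123 ≈ 0.090167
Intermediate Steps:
M(z) = 2*z
V(D) = sqrt(123) (V(D) = sqrt(2*(-9) + 141) = sqrt(-18 + 141) = sqrt(123))
1/V(E(43)) = 1/(sqrt(123)) = sqrt(123)/123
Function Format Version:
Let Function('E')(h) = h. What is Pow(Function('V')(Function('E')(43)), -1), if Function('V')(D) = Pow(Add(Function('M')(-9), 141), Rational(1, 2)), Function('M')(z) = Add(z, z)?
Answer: Mul(Rational(1, 123), Pow(123, Rational(1, 2))) ≈ 0.090167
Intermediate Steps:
Function('M')(z) = Mul(2, z)
Function('V')(D) = Pow(123, Rational(1, 2)) (Function('V')(D) = Pow(Add(Mul(2, -9), 141), Rational(1, 2)) = Pow(Add(-18, 141), Rational(1, 2)) = Pow(123, Rational(1, 2)))
Pow(Function('V')(Function('E')(43)), -1) = Pow(Pow(123, Rational(1, 2)), -1) = Mul(Rational(1, 123), Pow(123, Rational(1, 2)))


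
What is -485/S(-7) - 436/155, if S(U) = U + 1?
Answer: 72559/930 ≈ 78.020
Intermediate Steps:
S(U) = 1 + U
-485/S(-7) - 436/155 = -485/(1 - 7) - 436/155 = -485/(-6) - 436*1/155 = -485*(-⅙) - 436/155 = 485/6 - 436/155 = 72559/930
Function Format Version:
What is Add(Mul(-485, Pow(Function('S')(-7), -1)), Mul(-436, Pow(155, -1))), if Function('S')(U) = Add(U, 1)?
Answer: Rational(72559, 930) ≈ 78.020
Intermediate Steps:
Function('S')(U) = Add(1, U)
Add(Mul(-485, Pow(Function('S')(-7), -1)), Mul(-436, Pow(155, -1))) = Add(Mul(-485, Pow(Add(1, -7), -1)), Mul(-436, Pow(155, -1))) = Add(Mul(-485, Pow(-6, -1)), Mul(-436, Rational(1, 155))) = Add(Mul(-485, Rational(-1, 6)), Rational(-436, 155)) = Add(Rational(485, 6), Rational(-436, 155)) = Rational(72559, 930)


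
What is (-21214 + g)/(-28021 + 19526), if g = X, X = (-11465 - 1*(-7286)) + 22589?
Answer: 2804/8495 ≈ 0.33008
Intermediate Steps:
X = 18410 (X = (-11465 + 7286) + 22589 = -4179 + 22589 = 18410)
g = 18410
(-21214 + g)/(-28021 + 19526) = (-21214 + 18410)/(-28021 + 19526) = -2804/(-8495) = -2804*(-1/8495) = 2804/8495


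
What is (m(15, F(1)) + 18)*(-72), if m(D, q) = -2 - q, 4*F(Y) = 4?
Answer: -1080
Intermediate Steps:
F(Y) = 1 (F(Y) = (¼)*4 = 1)
(m(15, F(1)) + 18)*(-72) = ((-2 - 1*1) + 18)*(-72) = ((-2 - 1) + 18)*(-72) = (-3 + 18)*(-72) = 15*(-72) = -1080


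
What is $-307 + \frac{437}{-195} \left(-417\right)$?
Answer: $\frac{40788}{65} \approx 627.51$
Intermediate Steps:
$-307 + \frac{437}{-195} \left(-417\right) = -307 + 437 \left(- \frac{1}{195}\right) \left(-417\right) = -307 - - \frac{60743}{65} = -307 + \frac{60743}{65} = \frac{40788}{65}$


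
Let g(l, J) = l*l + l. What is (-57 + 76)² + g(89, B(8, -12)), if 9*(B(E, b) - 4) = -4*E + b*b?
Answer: 8371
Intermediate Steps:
B(E, b) = 4 - 4*E/9 + b²/9 (B(E, b) = 4 + (-4*E + b*b)/9 = 4 + (-4*E + b²)/9 = 4 + (b² - 4*E)/9 = 4 + (-4*E/9 + b²/9) = 4 - 4*E/9 + b²/9)
g(l, J) = l + l² (g(l, J) = l² + l = l + l²)
(-57 + 76)² + g(89, B(8, -12)) = (-57 + 76)² + 89*(1 + 89) = 19² + 89*90 = 361 + 8010 = 8371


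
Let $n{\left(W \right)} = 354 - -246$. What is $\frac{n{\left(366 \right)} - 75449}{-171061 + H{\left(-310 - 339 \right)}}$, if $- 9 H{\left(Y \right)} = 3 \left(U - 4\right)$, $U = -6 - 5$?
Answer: $\frac{74849}{171056} \approx 0.43757$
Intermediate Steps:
$U = -11$
$n{\left(W \right)} = 600$ ($n{\left(W \right)} = 354 + 246 = 600$)
$H{\left(Y \right)} = 5$ ($H{\left(Y \right)} = - \frac{3 \left(-11 - 4\right)}{9} = - \frac{3 \left(-15\right)}{9} = \left(- \frac{1}{9}\right) \left(-45\right) = 5$)
$\frac{n{\left(366 \right)} - 75449}{-171061 + H{\left(-310 - 339 \right)}} = \frac{600 - 75449}{-171061 + 5} = - \frac{74849}{-171056} = \left(-74849\right) \left(- \frac{1}{171056}\right) = \frac{74849}{171056}$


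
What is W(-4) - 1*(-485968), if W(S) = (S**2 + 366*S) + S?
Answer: 484516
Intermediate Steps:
W(S) = S**2 + 367*S
W(-4) - 1*(-485968) = -4*(367 - 4) - 1*(-485968) = -4*363 + 485968 = -1452 + 485968 = 484516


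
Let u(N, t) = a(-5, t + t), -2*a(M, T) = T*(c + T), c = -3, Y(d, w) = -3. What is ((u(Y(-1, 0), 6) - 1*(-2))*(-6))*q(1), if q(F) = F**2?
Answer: 312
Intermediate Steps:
a(M, T) = -T*(-3 + T)/2
u(N, t) = t*(3 - 2*t) (u(N, t) = (t + t)*(3 - (t + t))/2 = (2*t)*(3 - 2*t)/2 = t*(3 - 2*t))
((u(Y(-1, 0), 6) - 1*(-2))*(-6))*q(1) = ((6*(3 - 2*6) - 1*(-2))*(-6))*1**2 = ((6*(3 - 12) + 2)*(-6))*1 = ((6*(-9) + 2)*(-6))*1 = ((-54 + 2)*(-6))*1 = -52*(-6)*1 = 312*1 = 312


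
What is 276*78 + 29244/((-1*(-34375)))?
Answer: 740054244/34375 ≈ 21529.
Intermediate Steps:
276*78 + 29244/((-1*(-34375))) = 21528 + 29244/34375 = 740054244/34375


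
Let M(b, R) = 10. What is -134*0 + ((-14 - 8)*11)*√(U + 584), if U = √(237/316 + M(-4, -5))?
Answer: -121*√(2336 + 2*√43) ≈ -5864.6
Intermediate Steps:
U = √43/2 (U = √(237/316 + 10) = √(237*(1/316) + 10) = √(¾ + 10) = √(43/4) = √43/2 ≈ 3.2787)
-134*0 + ((-14 - 8)*11)*√(U + 584) = -134*0 + ((-14 - 8)*11)*√(√43/2 + 584) = 0 + (-22*11)*√(584 + √43/2) = 0 - 242*√(584 + √43/2) = -242*√(584 + √43/2)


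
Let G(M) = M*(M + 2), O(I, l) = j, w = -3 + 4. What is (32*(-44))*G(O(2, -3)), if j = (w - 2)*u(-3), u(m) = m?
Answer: -21120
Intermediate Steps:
w = 1
j = 3 (j = (1 - 2)*(-3) = -1*(-3) = 3)
O(I, l) = 3
G(M) = M*(2 + M)
(32*(-44))*G(O(2, -3)) = (32*(-44))*(3*(2 + 3)) = -4224*5 = -1408*15 = -21120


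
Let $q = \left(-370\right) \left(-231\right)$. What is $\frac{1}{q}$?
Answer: $\frac{1}{85470} \approx 1.17 \cdot 10^{-5}$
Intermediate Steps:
$q = 85470$
$\frac{1}{q} = \frac{1}{85470}$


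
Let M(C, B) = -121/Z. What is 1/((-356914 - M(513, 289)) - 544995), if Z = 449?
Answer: -449/404957020 ≈ -1.1088e-6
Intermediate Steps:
M(C, B) = -121/449
1/((-356914 - M(513, 289)) - 544995) = 1/((-356914 - 1*(-121/449)) - 544995) = 1/((-356914 + 121/449) - 544995) = 1/(-160254265/449 - 544995) = 1/(-404957020/449) = -449/404957020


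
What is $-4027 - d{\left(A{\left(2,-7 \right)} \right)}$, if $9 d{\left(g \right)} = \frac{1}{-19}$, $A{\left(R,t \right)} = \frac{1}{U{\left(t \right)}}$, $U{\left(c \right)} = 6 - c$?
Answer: $- \frac{688616}{171} \approx -4027.0$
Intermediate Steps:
$A{\left(R,t \right)} = \frac{1}{6 - t}$
$d{\left(g \right)} = - \frac{1}{171}$ ($d{\left(g \right)} = \frac{1}{9 \left(-19\right)} = \frac{1}{9} \left(- \frac{1}{19}\right) = - \frac{1}{171}$)
$-4027 - d{\left(A{\left(2,-7 \right)} \right)} = -4027 - - \frac{1}{171} = -4027 + \frac{1}{171} = - \frac{688616}{171}$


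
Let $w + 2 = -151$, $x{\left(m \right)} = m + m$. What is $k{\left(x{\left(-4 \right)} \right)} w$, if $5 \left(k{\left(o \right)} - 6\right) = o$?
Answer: $- \frac{3366}{5} \approx -673.2$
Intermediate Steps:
$x{\left(m \right)} = 2 m$
$k{\left(o \right)} = 6 + \frac{o}{5}$
$w = -153$ ($w = -2 - 151 = -153$)
$k{\left(x{\left(-4 \right)} \right)} w = \left(6 + \frac{2 \left(-4\right)}{5}\right) \left(-153\right) = \left(6 + \frac{1}{5} \left(-8\right)\right) \left(-153\right) = \left(6 - \frac{8}{5}\right) \left(-153\right) = \frac{22}{5} \left(-153\right) = - \frac{3366}{5}$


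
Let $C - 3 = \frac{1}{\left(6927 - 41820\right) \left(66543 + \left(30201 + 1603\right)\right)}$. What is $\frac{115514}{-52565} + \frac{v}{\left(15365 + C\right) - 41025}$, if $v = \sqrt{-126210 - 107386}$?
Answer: $- \frac{115514}{52565} - \frac{3431621871 i \sqrt{58399}}{44022561172124} \approx -2.1975 - 0.018838 i$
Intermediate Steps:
$v = 2 i \sqrt{58399}$ ($v = \sqrt{-233596} = 2 i \sqrt{58399} \approx 483.32 i$)
$C = \frac{10294865612}{3431621871}$ ($C = 3 + \frac{1}{\left(6927 - 41820\right) \left(66543 + \left(30201 + 1603\right)\right)} = 3 + \frac{1}{\left(-34893\right) \left(66543 + 31804\right)} = 3 + \frac{1}{\left(-34893\right) 98347} = 3 + \frac{1}{-3431621871} = 3 - \frac{1}{3431621871} = \frac{10294865612}{3431621871} \approx 3.0$)
$\frac{115514}{-52565} + \frac{v}{\left(15365 + C\right) - 41025} = \frac{115514}{-52565} + \frac{2 i \sqrt{58399}}{\left(15365 + \frac{10294865612}{3431621871}\right) - 41025} = 115514 \left(- \frac{1}{52565}\right) + \frac{2 i \sqrt{58399}}{\frac{52737164913527}{3431621871} - 41025} = - \frac{115514}{52565} + \frac{2 i \sqrt{58399}}{- \frac{88045122344248}{3431621871}} = - \frac{115514}{52565} + 2 i \sqrt{58399} \left(- \frac{3431621871}{88045122344248}\right) = - \frac{115514}{52565} - \frac{3431621871 i \sqrt{58399}}{44022561172124}$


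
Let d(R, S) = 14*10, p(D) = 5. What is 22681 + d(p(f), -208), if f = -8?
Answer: 22821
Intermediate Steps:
d(R, S) = 140
22681 + d(p(f), -208) = 22681 + 140 = 22821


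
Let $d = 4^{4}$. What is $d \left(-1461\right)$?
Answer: $-374016$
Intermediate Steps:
$d = 256$
$d \left(-1461\right) = 256 \left(-1461\right) = -374016$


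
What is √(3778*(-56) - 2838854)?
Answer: I*√3050422 ≈ 1746.5*I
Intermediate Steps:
√(3778*(-56) - 2838854) = √(-211568 - 2838854) = √(-3050422) = I*√3050422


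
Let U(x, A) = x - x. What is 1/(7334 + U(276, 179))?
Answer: 1/7334 ≈ 0.00013635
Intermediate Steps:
U(x, A) = 0
1/(7334 + U(276, 179)) = 1/(7334 + 0) = 1/7334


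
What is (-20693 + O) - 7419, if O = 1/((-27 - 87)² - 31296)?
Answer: -514449601/18300 ≈ -28112.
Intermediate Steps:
O = -1/18300 (O = 1/((-114)² - 31296) = 1/(12996 - 31296) = 1/(-18300) = -1/18300 ≈ -5.4645e-5)
(-20693 + O) - 7419 = (-20693 - 1/18300) - 7419 = -378681901/18300 - 7419 = -514449601/18300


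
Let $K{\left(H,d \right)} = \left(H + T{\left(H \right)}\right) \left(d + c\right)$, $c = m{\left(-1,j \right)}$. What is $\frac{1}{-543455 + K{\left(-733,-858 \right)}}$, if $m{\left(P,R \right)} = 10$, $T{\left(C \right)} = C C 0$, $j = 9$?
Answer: $\frac{1}{78129} \approx 1.2799 \cdot 10^{-5}$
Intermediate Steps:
$T{\left(C \right)} = 0$ ($T{\left(C \right)} = C^{2} \cdot 0 = 0$)
$c = 10$
$K{\left(H,d \right)} = H \left(10 + d\right)$ ($K{\left(H,d \right)} = \left(H + 0\right) \left(d + 10\right) = H \left(10 + d\right)$)
$\frac{1}{-543455 + K{\left(-733,-858 \right)}} = \frac{1}{-543455 - 733 \left(10 - 858\right)} = \frac{1}{-543455 - -621584} = \frac{1}{-543455 + 621584} = \frac{1}{78129}$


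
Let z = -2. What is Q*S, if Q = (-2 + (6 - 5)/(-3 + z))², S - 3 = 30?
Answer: 3993/25 ≈ 159.72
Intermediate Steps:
S = 33 (S = 3 + 30 = 33)
Q = 121/25 (Q = (-2 + (6 - 5)/(-3 - 2))² = (-2 + 1/(-5))² = (-2 + 1*(-⅕))² = (-2 - ⅕)² = (-11/5)² = 121/25 ≈ 4.8400)
Q*S = (121/25)*33 = 3993/25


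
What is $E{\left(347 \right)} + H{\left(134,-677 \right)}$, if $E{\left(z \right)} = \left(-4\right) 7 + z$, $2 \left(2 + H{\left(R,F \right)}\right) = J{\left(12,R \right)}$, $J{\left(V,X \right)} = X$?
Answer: $384$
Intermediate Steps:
$H{\left(R,F \right)} = -2 + \frac{R}{2}$
$E{\left(z \right)} = -28 + z$
$E{\left(347 \right)} + H{\left(134,-677 \right)} = \left(-28 + 347\right) + \left(-2 + \frac{1}{2} \cdot 134\right) = 319 + \left(-2 + 67\right) = 319 + 65 = 384$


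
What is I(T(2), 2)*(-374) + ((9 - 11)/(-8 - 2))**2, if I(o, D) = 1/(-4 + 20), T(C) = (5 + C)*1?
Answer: -4667/200 ≈ -23.335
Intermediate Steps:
T(C) = 5 + C
I(o, D) = 1/16
I(T(2), 2)*(-374) + ((9 - 11)/(-8 - 2))**2 = (1/16)*(-374) + ((9 - 11)/(-8 - 2))**2 = -187/8 + (-2/(-10))**2 = -187/8 + (-2*(-1/10))**2 = -187/8 + (1/5)**2 = -187/8 + 1/25 = -4667/200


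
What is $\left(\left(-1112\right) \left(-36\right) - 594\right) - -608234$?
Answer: $647672$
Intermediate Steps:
$\left(\left(-1112\right) \left(-36\right) - 594\right) - -608234 = \left(40032 - 594\right) + 608234 = 39438 + 608234 = 647672$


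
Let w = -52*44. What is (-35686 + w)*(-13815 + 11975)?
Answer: 69872160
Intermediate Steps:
w = -2288
(-35686 + w)*(-13815 + 11975) = (-35686 - 2288)*(-13815 + 11975) = -37974*(-1840) = 69872160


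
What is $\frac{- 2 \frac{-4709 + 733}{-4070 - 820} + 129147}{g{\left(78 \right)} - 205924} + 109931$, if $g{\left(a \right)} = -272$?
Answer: $\frac{55421312143381}{504149220} \approx 1.0993 \cdot 10^{5}$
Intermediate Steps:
$\frac{- 2 \frac{-4709 + 733}{-4070 - 820} + 129147}{g{\left(78 \right)} - 205924} + 109931 = \frac{- 2 \frac{-4709 + 733}{-4070 - 820} + 129147}{-272 - 205924} + 109931 = \frac{- 2 \left(- \frac{3976}{-4890}\right) + 129147}{-206196} + 109931 = \left(- 2 \left(\left(-3976\right) \left(- \frac{1}{4890}\right)\right) + 129147\right) \left(- \frac{1}{206196}\right) + 109931 = \left(\left(-2\right) \frac{1988}{2445} + 129147\right) \left(- \frac{1}{206196}\right) + 109931 = \left(- \frac{3976}{2445} + 129147\right) \left(- \frac{1}{206196}\right) + 109931 = \frac{315760439}{2445} \left(- \frac{1}{206196}\right) + 109931 = - \frac{315760439}{504149220} + 109931 = \frac{55421312143381}{504149220}$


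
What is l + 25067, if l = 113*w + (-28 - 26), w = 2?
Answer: 25239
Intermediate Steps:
l = 172 (l = 113*2 + (-28 - 26) = 226 - 54 = 172)
l + 25067 = 172 + 25067 = 25239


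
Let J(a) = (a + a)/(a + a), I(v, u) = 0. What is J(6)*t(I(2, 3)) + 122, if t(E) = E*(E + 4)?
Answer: 122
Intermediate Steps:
t(E) = E*(4 + E)
J(a) = 1 (J(a) = (2*a)/((2*a)) = (2*a)*(1/(2*a)) = 1)
J(6)*t(I(2, 3)) + 122 = 1*(0*(4 + 0)) + 122 = 1*(0*4) + 122 = 1*0 + 122 = 0 + 122 = 122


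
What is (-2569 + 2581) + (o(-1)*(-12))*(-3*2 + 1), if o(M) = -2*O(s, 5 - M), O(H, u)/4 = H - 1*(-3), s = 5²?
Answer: -13428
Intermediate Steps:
s = 25
O(H, u) = 12 + 4*H (O(H, u) = 4*(H - 1*(-3)) = 4*(H + 3) = 4*(3 + H) = 12 + 4*H)
o(M) = -224 (o(M) = -2*(12 + 4*25) = -2*(12 + 100) = -2*112 = -224)
(-2569 + 2581) + (o(-1)*(-12))*(-3*2 + 1) = (-2569 + 2581) + (-224*(-12))*(-3*2 + 1) = 12 + 2688*(-6 + 1) = 12 + 2688*(-5) = 12 - 13440 = -13428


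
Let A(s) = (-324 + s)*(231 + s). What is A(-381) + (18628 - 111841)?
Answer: 12537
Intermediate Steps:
A(-381) + (18628 - 111841) = (-74844 + (-381)² - 93*(-381)) + (18628 - 111841) = (-74844 + 145161 + 35433) - 93213 = 105750 - 93213 = 12537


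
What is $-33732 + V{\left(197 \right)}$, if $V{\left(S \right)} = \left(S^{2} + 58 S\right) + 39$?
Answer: $16542$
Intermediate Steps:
$V{\left(S \right)} = 39 + S^{2} + 58 S$
$-33732 + V{\left(197 \right)} = -33732 + \left(39 + 197^{2} + 58 \cdot 197\right) = -33732 + \left(39 + 38809 + 11426\right) = -33732 + 50274 = 16542$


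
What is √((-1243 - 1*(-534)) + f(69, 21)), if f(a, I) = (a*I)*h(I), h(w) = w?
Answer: 2*√7430 ≈ 172.40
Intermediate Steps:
f(a, I) = a*I² (f(a, I) = (a*I)*I = (I*a)*I = a*I²)
√((-1243 - 1*(-534)) + f(69, 21)) = √((-1243 - 1*(-534)) + 69*21²) = √((-1243 + 534) + 69*441) = √(-709 + 30429) = √29720 = 2*√7430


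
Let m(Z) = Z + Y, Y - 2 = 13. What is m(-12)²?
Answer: 9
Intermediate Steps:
Y = 15 (Y = 2 + 13 = 15)
m(Z) = 15 + Z (m(Z) = Z + 15 = 15 + Z)
m(-12)² = (15 - 12)² = 3² = 9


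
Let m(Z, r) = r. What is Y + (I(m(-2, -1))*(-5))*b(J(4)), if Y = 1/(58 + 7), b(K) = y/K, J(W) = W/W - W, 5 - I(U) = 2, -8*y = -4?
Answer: 327/130 ≈ 2.5154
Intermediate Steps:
y = 1/2 (y = -1/8*(-4) = 1/2 ≈ 0.50000)
I(U) = 3 (I(U) = 5 - 1*2 = 5 - 2 = 3)
J(W) = 1 - W
b(K) = 1/(2*K)
Y = 1/65 ≈ 0.015385
Y + (I(m(-2, -1))*(-5))*b(J(4)) = 1/65 + (3*(-5))*(1/(2*(1 - 1*4))) = 1/65 - 15/(2*(1 - 4)) = 1/65 - 15/(2*(-3)) = 1/65 - 15*(-1)/(2*3) = 1/65 - 15*(-1/6) = 1/65 + 5/2 = 327/130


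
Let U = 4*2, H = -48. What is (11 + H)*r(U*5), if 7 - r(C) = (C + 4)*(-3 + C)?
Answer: 59977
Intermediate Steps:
U = 8
r(C) = 7 - (-3 + C)*(4 + C) (r(C) = 7 - (C + 4)*(-3 + C) = 7 - (4 + C)*(-3 + C) = 7 - (-3 + C)*(4 + C))
(11 + H)*r(U*5) = (11 - 48)*(19 - 8*5 - (8*5)²) = -37*(19 - 1*40 - 1*40²) = -37*(19 - 40 - 1*1600) = -37*(19 - 40 - 1600) = -37*(-1621) = 59977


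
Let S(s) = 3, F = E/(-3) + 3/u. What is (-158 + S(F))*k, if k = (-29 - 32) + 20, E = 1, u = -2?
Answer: 6355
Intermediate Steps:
k = -41 (k = -61 + 20 = -41)
F = -11/6 (F = 1/(-3) + 3/(-2) = 1*(-⅓) + 3*(-½) = -⅓ - 3/2 = -11/6 ≈ -1.8333)
(-158 + S(F))*k = (-158 + 3)*(-41) = -155*(-41) = 6355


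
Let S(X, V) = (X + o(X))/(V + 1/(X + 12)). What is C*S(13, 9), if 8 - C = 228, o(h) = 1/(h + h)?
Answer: -4125/13 ≈ -317.31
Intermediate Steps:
o(h) = 1/(2*h)
S(X, V) = (X + 1/(2*X))/(V + 1/(12 + X)) (S(X, V) = (X + 1/(2*X))/(V + 1/(X + 12)) = (X + 1/(2*X))/(V + 1/(12 + X)))
C = -220 (C = 8 - 1*228 = 8 - 228 = -220)
C*S(13, 9) = -110*(12 + 13*(1 + 2*13² + 24*13))/(13*(1 + 12*9 + 9*13)) = -110*(12 + 13*(1 + 2*169 + 312))/(13*(1 + 108 + 117)) = -110*(12 + 13*(1 + 338 + 312))/(13*226) = -110*(12 + 13*651)/(13*226) = -110*(12 + 8463)/(13*226) = -110*8475/(13*226) = -220*75/52 = -4125/13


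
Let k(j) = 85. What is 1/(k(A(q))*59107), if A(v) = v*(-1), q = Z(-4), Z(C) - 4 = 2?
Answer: 1/5024095 ≈ 1.9904e-7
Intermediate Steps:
Z(C) = 6 (Z(C) = 4 + 2 = 6)
q = 6
A(v) = -v
1/(k(A(q))*59107) = 1/(85*59107) = (1/85)*(1/59107) = 1/5024095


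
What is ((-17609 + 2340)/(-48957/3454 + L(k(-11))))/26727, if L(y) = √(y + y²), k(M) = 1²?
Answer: 860649797194/21140412139853 + 182160941204*√2/63421236419559 ≈ 0.044773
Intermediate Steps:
k(M) = 1
((-17609 + 2340)/(-48957/3454 + L(k(-11))))/26727 = ((-17609 + 2340)/(-48957/3454 + √(1*(1 + 1))))/26727 = -15269/(-48957*1/3454 + √(1*2))*(1/26727) = -15269/(-48957/3454 + √2)*(1/26727) = -15269/(26727*(-48957/3454 + √2))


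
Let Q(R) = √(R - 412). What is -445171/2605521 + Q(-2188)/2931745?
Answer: -445171/2605521 + 2*I*√26/586349 ≈ -0.17086 + 1.7392e-5*I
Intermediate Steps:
Q(R) = √(-412 + R)
-445171/2605521 + Q(-2188)/2931745 = -445171/2605521 + √(-412 - 2188)/2931745 = -445171*1/2605521 + √(-2600)*(1/2931745) = -445171/2605521 + (10*I*√26)*(1/2931745) = -445171/2605521 + 2*I*√26/586349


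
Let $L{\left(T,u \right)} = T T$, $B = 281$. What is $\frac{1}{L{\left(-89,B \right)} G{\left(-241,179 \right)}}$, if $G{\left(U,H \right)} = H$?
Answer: $\frac{1}{1417859} \approx 7.0529 \cdot 10^{-7}$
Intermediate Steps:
$L{\left(T,u \right)} = T^{2}$
$\frac{1}{L{\left(-89,B \right)} G{\left(-241,179 \right)}} = \frac{1}{\left(-89\right)^{2} \cdot 179} = \frac{1}{7921} \cdot \frac{1}{179} = \frac{1}{1417859}$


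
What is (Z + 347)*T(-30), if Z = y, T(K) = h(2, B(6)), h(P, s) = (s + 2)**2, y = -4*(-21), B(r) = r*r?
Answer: 622364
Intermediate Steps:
B(r) = r**2
y = 84
h(P, s) = (2 + s)**2
T(K) = 1444 (T(K) = (2 + 6**2)**2 = (2 + 36)**2 = 38**2 = 1444)
Z = 84
(Z + 347)*T(-30) = (84 + 347)*1444 = 431*1444 = 622364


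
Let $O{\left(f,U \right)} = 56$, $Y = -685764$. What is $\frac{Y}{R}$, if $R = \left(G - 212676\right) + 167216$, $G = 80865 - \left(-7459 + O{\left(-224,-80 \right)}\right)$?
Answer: $- \frac{171441}{10702} \approx -16.02$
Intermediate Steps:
$G = 88268$ ($G = 80865 + \left(7459 - 56\right) = 80865 + 7403 = 88268$)
$R = 42808$ ($R = \left(88268 - 212676\right) + 167216 = -124408 + 167216 = 42808$)
$\frac{Y}{R} = - \frac{685764}{42808} = \left(-685764\right) \frac{1}{42808} = - \frac{171441}{10702}$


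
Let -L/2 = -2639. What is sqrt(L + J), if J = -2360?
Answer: sqrt(2918) ≈ 54.018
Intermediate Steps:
L = 5278 (L = -2*(-2639) = 5278)
sqrt(L + J) = sqrt(5278 - 2360) = sqrt(2918)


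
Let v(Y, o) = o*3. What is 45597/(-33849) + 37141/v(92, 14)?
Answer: 46491505/52654 ≈ 882.96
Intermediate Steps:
v(Y, o) = 3*o
45597/(-33849) + 37141/v(92, 14) = 45597/(-33849) + 37141/((3*14)) = 45597*(-1/33849) + 37141/42 = -15199/11283 + 37141*(1/42) = -15199/11283 + 37141/42 = 46491505/52654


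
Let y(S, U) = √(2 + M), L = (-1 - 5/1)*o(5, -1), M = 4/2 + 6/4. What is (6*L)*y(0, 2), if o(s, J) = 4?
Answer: -72*√22 ≈ -337.71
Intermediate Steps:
M = 7/2 (M = 4*(½) + 6*(¼) = 2 + 3/2 = 7/2 ≈ 3.5000)
L = -24 (L = (-1 - 5/1)*4 = (-1 - 5*1)*4 = (-1 - 5)*4 = -6*4 = -24)
y(S, U) = √22/2 (y(S, U) = √(2 + 7/2) = √(11/2) = √22/2)
(6*L)*y(0, 2) = (6*(-24))*(√22/2) = -72*√22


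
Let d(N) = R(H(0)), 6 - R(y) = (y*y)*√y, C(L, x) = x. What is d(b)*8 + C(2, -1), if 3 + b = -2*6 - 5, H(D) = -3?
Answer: 47 - 72*I*√3 ≈ 47.0 - 124.71*I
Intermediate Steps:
R(y) = 6 - y^(5/2) (R(y) = 6 - y*y*√y = 6 - y²*√y = 6 - y^(5/2))
b = -20 (b = -3 + (-2*6 - 5) = -3 + (-12 - 5) = -3 - 17 = -20)
d(N) = 6 - 9*I*√3 (d(N) = 6 - (-3)^(5/2) = 6 - 9*I*√3)
d(b)*8 + C(2, -1) = (6 - 9*I*√3)*8 - 1 = (48 - 72*I*√3) - 1 = 47 - 72*I*√3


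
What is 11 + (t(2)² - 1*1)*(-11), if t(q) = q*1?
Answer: -22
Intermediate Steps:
t(q) = q
11 + (t(2)² - 1*1)*(-11) = 11 + (2² - 1*1)*(-11) = 11 + (4 - 1)*(-11) = 11 + 3*(-11) = 11 - 33 = -22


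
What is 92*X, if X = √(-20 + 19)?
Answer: 92*I ≈ 92.0*I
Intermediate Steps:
X = I (X = √(-1) = I ≈ 1.0*I)
92*X = 92*I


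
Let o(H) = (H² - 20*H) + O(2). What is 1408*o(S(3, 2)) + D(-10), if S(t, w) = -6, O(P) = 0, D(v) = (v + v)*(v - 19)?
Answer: 220228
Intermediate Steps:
D(v) = 2*v*(-19 + v) (D(v) = (2*v)*(-19 + v) = 2*v*(-19 + v))
o(H) = H² - 20*H (o(H) = (H² - 20*H) + 0 = H² - 20*H)
1408*o(S(3, 2)) + D(-10) = 1408*(-6*(-20 - 6)) + 2*(-10)*(-19 - 10) = 1408*(-6*(-26)) + 2*(-10)*(-29) = 1408*156 + 580 = 219648 + 580 = 220228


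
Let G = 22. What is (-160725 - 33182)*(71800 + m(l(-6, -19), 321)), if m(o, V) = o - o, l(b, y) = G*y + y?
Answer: -13922522600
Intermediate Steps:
l(b, y) = 23*y (l(b, y) = 22*y + y = 23*y)
m(o, V) = 0
(-160725 - 33182)*(71800 + m(l(-6, -19), 321)) = (-160725 - 33182)*(71800 + 0) = -193907*71800 = -13922522600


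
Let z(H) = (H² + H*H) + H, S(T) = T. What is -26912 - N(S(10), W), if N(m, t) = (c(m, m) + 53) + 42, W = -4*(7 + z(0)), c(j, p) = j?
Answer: -27017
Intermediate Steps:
z(H) = H + 2*H² (z(H) = (H² + H²) + H = 2*H² + H = H + 2*H²)
W = -28 (W = -4*(7 + 0*(1 + 2*0)) = -4*(7 + 0*(1 + 0)) = -4*(7 + 0*1) = -4*(7 + 0) = -4*7 = -28)
N(m, t) = 95 + m (N(m, t) = (m + 53) + 42 = (53 + m) + 42 = 95 + m)
-26912 - N(S(10), W) = -26912 - (95 + 10) = -26912 - 1*105 = -26912 - 105 = -27017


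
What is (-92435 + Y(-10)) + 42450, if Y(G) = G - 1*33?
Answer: -50028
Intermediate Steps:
Y(G) = -33 + G (Y(G) = G - 33 = -33 + G)
(-92435 + Y(-10)) + 42450 = (-92435 + (-33 - 10)) + 42450 = (-92435 - 43) + 42450 = -92478 + 42450 = -50028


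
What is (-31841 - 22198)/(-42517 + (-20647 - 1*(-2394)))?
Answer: 54039/60770 ≈ 0.88924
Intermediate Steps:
(-31841 - 22198)/(-42517 + (-20647 - 1*(-2394))) = -54039/(-42517 + (-20647 + 2394)) = -54039/(-42517 - 18253) = -54039/(-60770) = -54039*(-1/60770) = 54039/60770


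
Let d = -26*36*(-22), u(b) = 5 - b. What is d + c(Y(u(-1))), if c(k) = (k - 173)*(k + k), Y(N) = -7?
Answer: 23112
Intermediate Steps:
d = 20592 (d = -936*(-22) = 20592)
c(k) = 2*k*(-173 + k) (c(k) = (-173 + k)*(2*k) = 2*k*(-173 + k))
d + c(Y(u(-1))) = 20592 + 2*(-7)*(-173 - 7) = 20592 + 2*(-7)*(-180) = 20592 + 2520 = 23112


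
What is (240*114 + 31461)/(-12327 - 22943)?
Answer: -58821/35270 ≈ -1.6677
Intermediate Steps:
(240*114 + 31461)/(-12327 - 22943) = (27360 + 31461)/(-35270) = 58821*(-1/35270) = -58821/35270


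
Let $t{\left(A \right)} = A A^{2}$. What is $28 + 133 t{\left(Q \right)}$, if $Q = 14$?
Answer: $364980$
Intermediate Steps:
$t{\left(A \right)} = A^{3}$
$28 + 133 t{\left(Q \right)} = 28 + 133 \cdot 14^{3} = 28 + 133 \cdot 2744 = 28 + 364952 = 364980$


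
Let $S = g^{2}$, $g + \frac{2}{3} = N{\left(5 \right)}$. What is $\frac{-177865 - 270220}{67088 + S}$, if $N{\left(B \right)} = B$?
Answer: $- \frac{4032765}{603961} \approx -6.6772$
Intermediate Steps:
$g = \frac{13}{3}$ ($g = - \frac{2}{3} + 5 = \frac{13}{3} \approx 4.3333$)
$S = \frac{169}{9}$ ($S = \left(\frac{13}{3}\right)^{2} = \frac{169}{9} \approx 18.778$)
$\frac{-177865 - 270220}{67088 + S} = \frac{-177865 - 270220}{67088 + \frac{169}{9}} = - \frac{448085}{\frac{603961}{9}} = \left(-448085\right) \frac{9}{603961} = - \frac{4032765}{603961}$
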